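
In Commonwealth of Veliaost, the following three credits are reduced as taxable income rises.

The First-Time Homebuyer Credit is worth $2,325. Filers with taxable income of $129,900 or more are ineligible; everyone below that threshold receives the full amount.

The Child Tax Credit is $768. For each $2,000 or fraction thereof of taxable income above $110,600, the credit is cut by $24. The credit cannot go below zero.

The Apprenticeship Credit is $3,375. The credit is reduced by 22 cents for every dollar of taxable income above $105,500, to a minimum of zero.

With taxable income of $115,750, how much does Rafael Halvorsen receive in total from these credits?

First-Time Homebuyer Credit: $115,750 is below the $129,900 cutoff, so the full $2,325 applies.
Child Tax Credit: income exceeds $110,600 by $5,150, which is 3 full-or-partial $2,000 increments; reduction = 3 × $24 = $72, leaving $696.
Apprenticeship Credit: 22% of the $10,250 excess over $105,500 is $2,255; credit = $3,375 − $2,255 = $1,120.
Total: $2,325 + $696 + $1,120 = $4,141.

$4,141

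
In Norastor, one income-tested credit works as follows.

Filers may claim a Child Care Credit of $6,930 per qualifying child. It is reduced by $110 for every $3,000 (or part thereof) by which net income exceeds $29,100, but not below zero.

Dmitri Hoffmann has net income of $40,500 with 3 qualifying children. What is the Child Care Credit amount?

$20,350

Child Care Credit: base = 3 × $6,930 = $20,790. income exceeds $29,100 by $11,400, which is 4 full-or-partial $3,000 increments; reduction = 4 × $110 = $440, leaving $20,350.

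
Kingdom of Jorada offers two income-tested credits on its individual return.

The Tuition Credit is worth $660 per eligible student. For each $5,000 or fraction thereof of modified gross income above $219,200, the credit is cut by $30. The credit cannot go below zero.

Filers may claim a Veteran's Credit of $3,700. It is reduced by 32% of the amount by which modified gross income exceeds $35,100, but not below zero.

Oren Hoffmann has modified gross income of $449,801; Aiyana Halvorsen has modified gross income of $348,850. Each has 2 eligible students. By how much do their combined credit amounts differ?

$540

Oren ($449,801): Tuition Credit: base = 2 × $660 = $1,320. income exceeds $219,200 by $230,601 → 47 increments × $30 = $1,410 ≥ base, so the credit is $0. Veteran's Credit: 32% of the $414,701 excess over $35,100 is $132,704.32 ≥ base, so the credit is $0. total $0 + $0 = $0
Aiyana ($348,850): Tuition Credit: base = 2 × $660 = $1,320. income exceeds $219,200 by $129,650, which is 26 full-or-partial $5,000 increments; reduction = 26 × $30 = $780, leaving $540. Veteran's Credit: 32% of the $313,750 excess over $35,100 is $100,400 ≥ base, so the credit is $0. total $540 + $0 = $540
Difference: |$0 − $540| = $540.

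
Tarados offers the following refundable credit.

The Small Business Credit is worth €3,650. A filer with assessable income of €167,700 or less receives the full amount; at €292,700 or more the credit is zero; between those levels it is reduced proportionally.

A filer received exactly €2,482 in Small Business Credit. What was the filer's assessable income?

€2,482 is 2,482/3,650 of the full €3,650, so 1,168/3,650 of the €125,000 range has been used: income = €167,700 + €125,000 × 1,168/3,650 = €207,700.

€207,700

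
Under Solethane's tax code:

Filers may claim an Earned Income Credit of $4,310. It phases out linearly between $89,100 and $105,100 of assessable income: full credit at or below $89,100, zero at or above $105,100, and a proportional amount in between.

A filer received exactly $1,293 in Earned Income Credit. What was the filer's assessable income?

$1,293 is 1,293/4,310 of the full $4,310, so 3,017/4,310 of the $16,000 range has been used: income = $89,100 + $16,000 × 3,017/4,310 = $100,300.

$100,300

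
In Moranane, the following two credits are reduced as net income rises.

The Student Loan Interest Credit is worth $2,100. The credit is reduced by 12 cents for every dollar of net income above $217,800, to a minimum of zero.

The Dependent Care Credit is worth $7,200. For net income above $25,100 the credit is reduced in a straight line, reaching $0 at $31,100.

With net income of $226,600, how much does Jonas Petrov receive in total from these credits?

$1,044

Student Loan Interest Credit: 12% of the $8,800 excess over $217,800 is $1,056; credit = $2,100 − $1,056 = $1,044.
Dependent Care Credit: $226,600 is at or above $31,100, so the credit is $0.
Total: $1,044 + $0 = $1,044.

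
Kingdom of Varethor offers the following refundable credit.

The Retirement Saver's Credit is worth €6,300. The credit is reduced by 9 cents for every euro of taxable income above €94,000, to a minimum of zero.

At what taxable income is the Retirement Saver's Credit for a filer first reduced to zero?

The credit falls by 9% of each euro above €94,000, so it reaches zero when the excess is €6,300 / 9% = €70,000: income = €94,000 + €70,000 = €164,000.

€164,000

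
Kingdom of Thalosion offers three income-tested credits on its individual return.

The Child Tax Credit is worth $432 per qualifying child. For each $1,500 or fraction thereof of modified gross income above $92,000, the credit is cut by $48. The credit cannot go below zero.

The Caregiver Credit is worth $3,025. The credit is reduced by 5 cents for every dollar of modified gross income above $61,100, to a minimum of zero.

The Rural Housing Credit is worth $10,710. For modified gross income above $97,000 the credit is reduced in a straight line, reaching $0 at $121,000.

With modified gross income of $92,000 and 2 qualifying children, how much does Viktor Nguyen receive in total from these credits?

$13,054

Child Tax Credit: base = 2 × $432 = $864. $92,000 is at or below the $92,000 threshold, so the full $864 applies.
Caregiver Credit: 5% of the $30,900 excess over $61,100 is $1,545; credit = $3,025 − $1,545 = $1,480.
Rural Housing Credit: $92,000 is at or below the $97,000 threshold, so the full $10,710 applies.
Total: $864 + $1,480 + $10,710 = $13,054.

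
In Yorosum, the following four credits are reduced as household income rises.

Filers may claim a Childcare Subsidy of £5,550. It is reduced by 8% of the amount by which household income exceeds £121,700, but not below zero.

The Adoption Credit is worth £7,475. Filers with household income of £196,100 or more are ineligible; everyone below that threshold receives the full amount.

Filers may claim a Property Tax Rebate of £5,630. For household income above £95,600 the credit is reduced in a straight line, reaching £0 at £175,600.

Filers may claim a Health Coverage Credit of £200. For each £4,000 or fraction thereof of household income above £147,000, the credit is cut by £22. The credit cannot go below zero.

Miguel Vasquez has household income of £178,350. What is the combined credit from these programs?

£8,517

Childcare Subsidy: 8% of the £56,650 excess over £121,700 is £4,532; credit = £5,550 − £4,532 = £1,018.
Adoption Credit: £178,350 is below the £196,100 cutoff, so the full £7,475 applies.
Property Tax Rebate: £178,350 is at or above £175,600, so the credit is £0.
Health Coverage Credit: income exceeds £147,000 by £31,350, which is 8 full-or-partial £4,000 increments; reduction = 8 × £22 = £176, leaving £24.
Total: £1,018 + £7,475 + £0 + £24 = £8,517.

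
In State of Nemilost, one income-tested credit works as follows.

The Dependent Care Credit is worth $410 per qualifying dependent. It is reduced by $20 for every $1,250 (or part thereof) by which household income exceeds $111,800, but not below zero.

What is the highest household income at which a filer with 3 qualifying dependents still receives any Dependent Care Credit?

Full credit = 3 × $410 = $1,230.
After 61 increments the reduction is 61 × $20 = $1,220, leaving $10; one more increment wipes it out. Increment 61 ends at excess 61 × $1,250 = $76,250, so the highest qualifying income is $111,800 + $76,250 = $188,050.

$188,050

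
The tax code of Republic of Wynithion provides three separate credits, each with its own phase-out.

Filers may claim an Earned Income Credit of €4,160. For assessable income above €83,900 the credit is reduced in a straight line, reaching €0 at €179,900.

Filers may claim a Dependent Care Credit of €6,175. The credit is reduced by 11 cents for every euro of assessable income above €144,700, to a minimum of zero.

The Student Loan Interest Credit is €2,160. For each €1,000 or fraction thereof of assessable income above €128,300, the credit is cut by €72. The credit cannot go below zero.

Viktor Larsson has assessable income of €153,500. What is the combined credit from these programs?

€6,639

Earned Income Credit: €153,500 is €69,600 into a €96,000 phase-out range, leaving 26,400/96,000 of the credit: €4,160 × 26,400/96,000 = €1,144.
Dependent Care Credit: 11% of the €8,800 excess over €144,700 is €968; credit = €6,175 − €968 = €5,207.
Student Loan Interest Credit: income exceeds €128,300 by €25,200, which is 26 full-or-partial €1,000 increments; reduction = 26 × €72 = €1,872, leaving €288.
Total: €1,144 + €5,207 + €288 = €6,639.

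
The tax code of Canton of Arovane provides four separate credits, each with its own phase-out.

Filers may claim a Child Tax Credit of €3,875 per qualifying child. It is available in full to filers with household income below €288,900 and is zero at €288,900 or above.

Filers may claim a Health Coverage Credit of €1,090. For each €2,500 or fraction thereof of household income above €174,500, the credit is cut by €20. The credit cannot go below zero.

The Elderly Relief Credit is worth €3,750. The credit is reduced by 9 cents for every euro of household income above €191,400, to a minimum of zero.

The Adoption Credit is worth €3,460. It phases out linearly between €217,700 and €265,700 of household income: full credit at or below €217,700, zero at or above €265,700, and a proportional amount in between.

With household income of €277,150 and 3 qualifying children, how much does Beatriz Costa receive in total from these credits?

Child Tax Credit: base = 3 × €3,875 = €11,625. €277,150 is below the €288,900 cutoff, so the full €11,625 applies.
Health Coverage Credit: income exceeds €174,500 by €102,650, which is 42 full-or-partial €2,500 increments; reduction = 42 × €20 = €840, leaving €250.
Elderly Relief Credit: 9% of the €85,750 excess over €191,400 is €7,717.50 ≥ base, so the credit is €0.
Adoption Credit: €277,150 is at or above €265,700, so the credit is €0.
Total: €11,625 + €250 + €0 + €0 = €11,875.

€11,875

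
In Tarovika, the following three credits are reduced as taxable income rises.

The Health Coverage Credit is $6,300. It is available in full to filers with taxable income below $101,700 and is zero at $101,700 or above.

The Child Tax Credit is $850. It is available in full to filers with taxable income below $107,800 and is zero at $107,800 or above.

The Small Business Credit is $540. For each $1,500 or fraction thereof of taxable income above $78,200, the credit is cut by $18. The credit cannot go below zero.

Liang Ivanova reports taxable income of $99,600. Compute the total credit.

$7,420

Health Coverage Credit: $99,600 is below the $101,700 cutoff, so the full $6,300 applies.
Child Tax Credit: $99,600 is below the $107,800 cutoff, so the full $850 applies.
Small Business Credit: income exceeds $78,200 by $21,400, which is 15 full-or-partial $1,500 increments; reduction = 15 × $18 = $270, leaving $270.
Total: $6,300 + $850 + $270 = $7,420.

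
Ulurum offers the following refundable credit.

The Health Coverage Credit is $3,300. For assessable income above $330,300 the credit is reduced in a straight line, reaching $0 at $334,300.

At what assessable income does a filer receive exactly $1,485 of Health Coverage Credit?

$332,500

$1,485 is 1,485/3,300 of the full $3,300, so 1,815/3,300 of the $4,000 range has been used: income = $330,300 + $4,000 × 1,815/3,300 = $332,500.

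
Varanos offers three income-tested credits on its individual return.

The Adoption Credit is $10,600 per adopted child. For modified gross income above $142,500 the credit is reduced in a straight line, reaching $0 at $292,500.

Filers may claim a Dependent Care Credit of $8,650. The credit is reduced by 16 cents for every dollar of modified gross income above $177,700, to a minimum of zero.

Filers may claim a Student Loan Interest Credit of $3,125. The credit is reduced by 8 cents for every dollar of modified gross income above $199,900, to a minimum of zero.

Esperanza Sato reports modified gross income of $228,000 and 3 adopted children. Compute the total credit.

$15,153

Adoption Credit: base = 3 × $10,600 = $31,800. $228,000 is $85,500 into a $150,000 phase-out range, leaving 64,500/150,000 of the credit: $31,800 × 64,500/150,000 = $13,674.
Dependent Care Credit: 16% of the $50,300 excess over $177,700 is $8,048; credit = $8,650 − $8,048 = $602.
Student Loan Interest Credit: 8% of the $28,100 excess over $199,900 is $2,248; credit = $3,125 − $2,248 = $877.
Total: $13,674 + $602 + $877 = $15,153.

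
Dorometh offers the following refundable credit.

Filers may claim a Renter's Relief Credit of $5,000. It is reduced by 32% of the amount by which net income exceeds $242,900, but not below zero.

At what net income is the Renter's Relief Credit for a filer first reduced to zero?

$258,525

The credit falls by 32% of each dollar above $242,900, so it reaches zero when the excess is $5,000 / 32% = $15,625: income = $242,900 + $15,625 = $258,525.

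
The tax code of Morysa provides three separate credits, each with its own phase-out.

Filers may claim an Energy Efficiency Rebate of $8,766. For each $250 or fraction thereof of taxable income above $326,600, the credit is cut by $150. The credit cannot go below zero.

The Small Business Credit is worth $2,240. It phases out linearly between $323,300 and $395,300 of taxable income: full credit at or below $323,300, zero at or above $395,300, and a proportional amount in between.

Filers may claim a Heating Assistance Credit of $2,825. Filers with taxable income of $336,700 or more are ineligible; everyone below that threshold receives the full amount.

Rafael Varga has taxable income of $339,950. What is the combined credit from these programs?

$2,388

Energy Efficiency Rebate: income exceeds $326,600 by $13,350, which is 54 full-or-partial $250 increments; reduction = 54 × $150 = $8,100, leaving $666.
Small Business Credit: $339,950 is $16,650 into a $72,000 phase-out range, leaving 55,350/72,000 of the credit: $2,240 × 55,350/72,000 = $1,722.
Heating Assistance Credit: $339,950 meets or exceeds the $336,700 cutoff, so the credit is $0.
Total: $666 + $1,722 + $0 = $2,388.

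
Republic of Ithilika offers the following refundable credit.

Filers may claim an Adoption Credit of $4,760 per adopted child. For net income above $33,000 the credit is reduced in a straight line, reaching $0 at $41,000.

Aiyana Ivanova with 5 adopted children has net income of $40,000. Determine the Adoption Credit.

$2,975

Adoption Credit: base = 5 × $4,760 = $23,800. $40,000 is $7,000 into a $8,000 phase-out range, leaving 1,000/8,000 of the credit: $23,800 × 1,000/8,000 = $2,975.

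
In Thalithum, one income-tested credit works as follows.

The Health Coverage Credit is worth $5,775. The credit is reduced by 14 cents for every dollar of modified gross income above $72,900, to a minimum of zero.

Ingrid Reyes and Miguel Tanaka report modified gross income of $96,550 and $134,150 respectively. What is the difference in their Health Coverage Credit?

Ingrid ($96,550): Health Coverage Credit: 14% of the $23,650 excess over $72,900 is $3,311; credit = $5,775 − $3,311 = $2,464.
Miguel ($134,150): Health Coverage Credit: 14% of the $61,250 excess over $72,900 is $8,575 ≥ base, so the credit is $0.
Difference: |$2,464 − $0| = $2,464.

$2,464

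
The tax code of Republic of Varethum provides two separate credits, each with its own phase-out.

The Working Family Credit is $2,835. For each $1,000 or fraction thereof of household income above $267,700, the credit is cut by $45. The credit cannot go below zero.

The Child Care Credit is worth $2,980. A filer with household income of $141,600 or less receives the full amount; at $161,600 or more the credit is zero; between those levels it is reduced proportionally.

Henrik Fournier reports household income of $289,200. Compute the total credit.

Working Family Credit: income exceeds $267,700 by $21,500, which is 22 full-or-partial $1,000 increments; reduction = 22 × $45 = $990, leaving $1,845.
Child Care Credit: $289,200 is at or above $161,600, so the credit is $0.
Total: $1,845 + $0 = $1,845.

$1,845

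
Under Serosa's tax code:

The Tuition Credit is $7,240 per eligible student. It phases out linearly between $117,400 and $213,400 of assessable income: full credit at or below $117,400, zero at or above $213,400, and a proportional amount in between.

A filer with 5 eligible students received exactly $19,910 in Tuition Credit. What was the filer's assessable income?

$160,600

Full credit = 5 × $7,240 = $36,200.
$19,910 is 19,910/36,200 of the full $36,200, so 16,290/36,200 of the $96,000 range has been used: income = $117,400 + $96,000 × 16,290/36,200 = $160,600.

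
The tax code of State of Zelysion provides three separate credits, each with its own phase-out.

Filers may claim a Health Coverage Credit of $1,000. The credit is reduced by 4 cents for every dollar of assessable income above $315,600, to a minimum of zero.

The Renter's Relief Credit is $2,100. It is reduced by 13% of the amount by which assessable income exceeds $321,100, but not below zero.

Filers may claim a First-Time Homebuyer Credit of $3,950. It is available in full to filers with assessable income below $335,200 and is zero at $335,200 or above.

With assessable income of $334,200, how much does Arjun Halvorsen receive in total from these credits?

$4,603

Health Coverage Credit: 4% of the $18,600 excess over $315,600 is $744; credit = $1,000 − $744 = $256.
Renter's Relief Credit: 13% of the $13,100 excess over $321,100 is $1,703; credit = $2,100 − $1,703 = $397.
First-Time Homebuyer Credit: $334,200 is below the $335,200 cutoff, so the full $3,950 applies.
Total: $256 + $397 + $3,950 = $4,603.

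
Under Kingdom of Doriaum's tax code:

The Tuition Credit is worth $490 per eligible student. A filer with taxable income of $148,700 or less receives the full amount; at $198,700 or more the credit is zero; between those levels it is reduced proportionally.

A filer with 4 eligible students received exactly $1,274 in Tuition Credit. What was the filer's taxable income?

Full credit = 4 × $490 = $1,960.
$1,274 is 1,274/1,960 of the full $1,960, so 686/1,960 of the $50,000 range has been used: income = $148,700 + $50,000 × 686/1,960 = $166,200.

$166,200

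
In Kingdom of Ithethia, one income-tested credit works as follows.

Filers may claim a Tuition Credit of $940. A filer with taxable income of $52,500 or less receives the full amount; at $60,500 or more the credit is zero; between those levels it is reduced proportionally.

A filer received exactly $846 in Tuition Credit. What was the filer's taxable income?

$846 is 846/940 of the full $940, so 94/940 of the $8,000 range has been used: income = $52,500 + $8,000 × 94/940 = $53,300.

$53,300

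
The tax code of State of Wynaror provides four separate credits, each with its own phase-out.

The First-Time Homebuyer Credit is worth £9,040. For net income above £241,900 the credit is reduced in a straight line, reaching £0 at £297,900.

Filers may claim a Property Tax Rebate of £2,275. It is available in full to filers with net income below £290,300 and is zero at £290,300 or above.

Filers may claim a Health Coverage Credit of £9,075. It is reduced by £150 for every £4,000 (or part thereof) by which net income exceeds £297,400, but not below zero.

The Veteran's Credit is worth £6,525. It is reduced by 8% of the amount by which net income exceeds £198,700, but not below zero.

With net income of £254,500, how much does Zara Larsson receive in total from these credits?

First-Time Homebuyer Credit: £254,500 is £12,600 into a £56,000 phase-out range, leaving 43,400/56,000 of the credit: £9,040 × 43,400/56,000 = £7,006.
Property Tax Rebate: £254,500 is below the £290,300 cutoff, so the full £2,275 applies.
Health Coverage Credit: £254,500 is at or below the £297,400 threshold, so the full £9,075 applies.
Veteran's Credit: 8% of the £55,800 excess over £198,700 is £4,464; credit = £6,525 − £4,464 = £2,061.
Total: £7,006 + £2,275 + £9,075 + £2,061 = £20,417.

£20,417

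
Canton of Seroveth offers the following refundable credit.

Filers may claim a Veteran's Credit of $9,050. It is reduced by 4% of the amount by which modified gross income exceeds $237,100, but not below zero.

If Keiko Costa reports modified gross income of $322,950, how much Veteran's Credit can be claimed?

Veteran's Credit: 4% of the $85,850 excess over $237,100 is $3,434; credit = $9,050 − $3,434 = $5,616.

$5,616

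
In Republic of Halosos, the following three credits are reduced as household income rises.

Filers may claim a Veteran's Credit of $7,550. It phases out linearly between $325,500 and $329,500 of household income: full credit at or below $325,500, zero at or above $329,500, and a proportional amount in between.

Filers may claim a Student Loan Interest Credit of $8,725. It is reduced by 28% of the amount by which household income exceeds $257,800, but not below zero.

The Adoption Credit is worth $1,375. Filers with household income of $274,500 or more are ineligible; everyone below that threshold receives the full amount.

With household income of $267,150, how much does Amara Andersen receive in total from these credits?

Veteran's Credit: $267,150 is at or below the $325,500 threshold, so the full $7,550 applies.
Student Loan Interest Credit: 28% of the $9,350 excess over $257,800 is $2,618; credit = $8,725 − $2,618 = $6,107.
Adoption Credit: $267,150 is below the $274,500 cutoff, so the full $1,375 applies.
Total: $7,550 + $6,107 + $1,375 = $15,032.

$15,032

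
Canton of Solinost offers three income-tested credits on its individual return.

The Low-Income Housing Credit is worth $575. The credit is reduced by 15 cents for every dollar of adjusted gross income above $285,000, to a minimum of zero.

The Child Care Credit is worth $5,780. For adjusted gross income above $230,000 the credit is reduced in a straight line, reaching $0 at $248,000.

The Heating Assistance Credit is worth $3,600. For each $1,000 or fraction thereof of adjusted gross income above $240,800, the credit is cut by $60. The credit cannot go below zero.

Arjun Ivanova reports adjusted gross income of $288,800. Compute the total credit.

$725

Low-Income Housing Credit: 15% of the $3,800 excess over $285,000 is $570; credit = $575 − $570 = $5.
Child Care Credit: $288,800 is at or above $248,000, so the credit is $0.
Heating Assistance Credit: income exceeds $240,800 by $48,000, which is 48 full-or-partial $1,000 increments; reduction = 48 × $60 = $2,880, leaving $720.
Total: $5 + $0 + $720 = $725.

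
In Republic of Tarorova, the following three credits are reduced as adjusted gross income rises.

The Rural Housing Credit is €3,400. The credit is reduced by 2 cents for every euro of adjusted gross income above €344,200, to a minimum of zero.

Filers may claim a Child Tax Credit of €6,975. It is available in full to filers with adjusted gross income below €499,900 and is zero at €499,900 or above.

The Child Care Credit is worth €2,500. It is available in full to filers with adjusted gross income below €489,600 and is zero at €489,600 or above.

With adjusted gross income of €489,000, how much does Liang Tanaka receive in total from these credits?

Rural Housing Credit: 2% of the €144,800 excess over €344,200 is €2,896; credit = €3,400 − €2,896 = €504.
Child Tax Credit: €489,000 is below the €499,900 cutoff, so the full €6,975 applies.
Child Care Credit: €489,000 is below the €489,600 cutoff, so the full €2,500 applies.
Total: €504 + €6,975 + €2,500 = €9,979.

€9,979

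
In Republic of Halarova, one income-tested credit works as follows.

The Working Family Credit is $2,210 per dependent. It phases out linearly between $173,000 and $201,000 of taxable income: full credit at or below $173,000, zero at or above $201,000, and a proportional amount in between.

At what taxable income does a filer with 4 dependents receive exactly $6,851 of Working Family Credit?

$179,300

Full credit = 4 × $2,210 = $8,840.
$6,851 is 6,851/8,840 of the full $8,840, so 1,989/8,840 of the $28,000 range has been used: income = $173,000 + $28,000 × 1,989/8,840 = $179,300.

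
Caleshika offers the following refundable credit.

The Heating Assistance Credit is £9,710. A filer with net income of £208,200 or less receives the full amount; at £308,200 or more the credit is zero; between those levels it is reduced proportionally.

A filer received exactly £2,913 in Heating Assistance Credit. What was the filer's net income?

£278,200

£2,913 is 2,913/9,710 of the full £9,710, so 6,797/9,710 of the £100,000 range has been used: income = £208,200 + £100,000 × 6,797/9,710 = £278,200.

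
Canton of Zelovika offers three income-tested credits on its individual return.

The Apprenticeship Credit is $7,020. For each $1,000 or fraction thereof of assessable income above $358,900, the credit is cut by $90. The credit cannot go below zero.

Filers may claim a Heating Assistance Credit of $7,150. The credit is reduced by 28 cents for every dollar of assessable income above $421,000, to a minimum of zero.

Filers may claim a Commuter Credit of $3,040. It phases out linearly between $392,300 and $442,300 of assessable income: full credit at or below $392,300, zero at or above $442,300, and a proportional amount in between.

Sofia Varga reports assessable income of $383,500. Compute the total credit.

Apprenticeship Credit: income exceeds $358,900 by $24,600, which is 25 full-or-partial $1,000 increments; reduction = 25 × $90 = $2,250, leaving $4,770.
Heating Assistance Credit: $383,500 is at or below the $421,000 threshold, so the full $7,150 applies.
Commuter Credit: $383,500 is at or below the $392,300 threshold, so the full $3,040 applies.
Total: $4,770 + $7,150 + $3,040 = $14,960.

$14,960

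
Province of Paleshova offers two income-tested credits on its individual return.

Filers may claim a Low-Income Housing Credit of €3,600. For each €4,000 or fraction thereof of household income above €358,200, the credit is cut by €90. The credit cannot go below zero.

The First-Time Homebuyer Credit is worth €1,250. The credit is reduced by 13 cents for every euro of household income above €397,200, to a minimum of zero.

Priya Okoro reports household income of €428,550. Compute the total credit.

€1,980

Low-Income Housing Credit: income exceeds €358,200 by €70,350, which is 18 full-or-partial €4,000 increments; reduction = 18 × €90 = €1,620, leaving €1,980.
First-Time Homebuyer Credit: 13% of the €31,350 excess over €397,200 is €4,075.50 ≥ base, so the credit is €0.
Total: €1,980 + €0 = €1,980.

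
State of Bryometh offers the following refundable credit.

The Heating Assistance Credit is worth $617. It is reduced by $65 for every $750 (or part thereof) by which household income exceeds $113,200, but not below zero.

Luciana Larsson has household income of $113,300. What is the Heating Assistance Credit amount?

Heating Assistance Credit: income exceeds $113,200 by $100, which is 1 full-or-partial $750 increment; reduction = 1 × $65 = $65, leaving $552.

$552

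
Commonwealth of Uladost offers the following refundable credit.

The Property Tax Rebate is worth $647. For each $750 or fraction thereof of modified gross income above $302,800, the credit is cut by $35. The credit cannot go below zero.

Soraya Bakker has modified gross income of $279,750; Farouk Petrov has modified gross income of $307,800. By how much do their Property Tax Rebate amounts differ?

Soraya ($279,750): Property Tax Rebate: $279,750 is at or below the $302,800 threshold, so the full $647 applies.
Farouk ($307,800): Property Tax Rebate: income exceeds $302,800 by $5,000, which is 7 full-or-partial $750 increments; reduction = 7 × $35 = $245, leaving $402.
Difference: |$647 − $402| = $245.

$245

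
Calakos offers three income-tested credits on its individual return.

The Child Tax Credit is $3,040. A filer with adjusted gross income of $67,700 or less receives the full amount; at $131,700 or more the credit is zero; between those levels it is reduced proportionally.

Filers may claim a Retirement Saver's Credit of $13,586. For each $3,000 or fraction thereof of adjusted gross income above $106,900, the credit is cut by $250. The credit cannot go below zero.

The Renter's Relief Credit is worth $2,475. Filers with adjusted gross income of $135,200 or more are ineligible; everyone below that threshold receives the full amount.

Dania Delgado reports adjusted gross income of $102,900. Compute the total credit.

Child Tax Credit: $102,900 is $35,200 into a $64,000 phase-out range, leaving 28,800/64,000 of the credit: $3,040 × 28,800/64,000 = $1,368.
Retirement Saver's Credit: $102,900 is at or below the $106,900 threshold, so the full $13,586 applies.
Renter's Relief Credit: $102,900 is below the $135,200 cutoff, so the full $2,475 applies.
Total: $1,368 + $13,586 + $2,475 = $17,429.

$17,429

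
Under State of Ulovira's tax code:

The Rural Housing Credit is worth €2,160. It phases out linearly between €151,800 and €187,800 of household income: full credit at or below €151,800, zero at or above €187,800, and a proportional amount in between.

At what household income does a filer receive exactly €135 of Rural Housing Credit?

€185,550

€135 is 135/2,160 of the full €2,160, so 2,025/2,160 of the €36,000 range has been used: income = €151,800 + €36,000 × 2,025/2,160 = €185,550.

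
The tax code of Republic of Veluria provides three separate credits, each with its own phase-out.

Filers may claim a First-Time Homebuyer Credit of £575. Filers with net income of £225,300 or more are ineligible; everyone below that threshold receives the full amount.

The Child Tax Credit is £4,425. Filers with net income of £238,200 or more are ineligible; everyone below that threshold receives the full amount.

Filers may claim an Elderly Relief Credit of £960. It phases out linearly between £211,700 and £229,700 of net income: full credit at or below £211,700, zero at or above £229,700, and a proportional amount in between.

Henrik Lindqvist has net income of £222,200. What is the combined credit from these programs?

£5,400

First-Time Homebuyer Credit: £222,200 is below the £225,300 cutoff, so the full £575 applies.
Child Tax Credit: £222,200 is below the £238,200 cutoff, so the full £4,425 applies.
Elderly Relief Credit: £222,200 is £10,500 into a £18,000 phase-out range, leaving 7,500/18,000 of the credit: £960 × 7,500/18,000 = £400.
Total: £575 + £4,425 + £400 = £5,400.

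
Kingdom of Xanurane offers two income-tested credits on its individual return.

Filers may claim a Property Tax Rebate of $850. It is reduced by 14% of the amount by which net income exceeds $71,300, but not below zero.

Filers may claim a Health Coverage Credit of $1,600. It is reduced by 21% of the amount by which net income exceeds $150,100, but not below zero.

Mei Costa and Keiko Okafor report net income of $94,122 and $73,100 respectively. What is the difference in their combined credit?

$598

Mei ($94,122): Property Tax Rebate: 14% of the $22,822 excess over $71,300 is $3,195.08 ≥ base, so the credit is $0. Health Coverage Credit: $94,122 is at or below the $150,100 threshold, so the full $1,600 applies. total $0 + $1,600 = $1,600
Keiko ($73,100): Property Tax Rebate: 14% of the $1,800 excess over $71,300 is $252; credit = $850 − $252 = $598. Health Coverage Credit: $73,100 is at or below the $150,100 threshold, so the full $1,600 applies. total $598 + $1,600 = $2,198
Difference: |$1,600 − $2,198| = $598.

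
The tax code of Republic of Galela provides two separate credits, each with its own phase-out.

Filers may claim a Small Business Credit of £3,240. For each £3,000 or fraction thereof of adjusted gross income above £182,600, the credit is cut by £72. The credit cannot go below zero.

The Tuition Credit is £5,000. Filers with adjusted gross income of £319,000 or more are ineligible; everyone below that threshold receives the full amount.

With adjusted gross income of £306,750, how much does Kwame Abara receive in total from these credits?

Small Business Credit: income exceeds £182,600 by £124,150, which is 42 full-or-partial £3,000 increments; reduction = 42 × £72 = £3,024, leaving £216.
Tuition Credit: £306,750 is below the £319,000 cutoff, so the full £5,000 applies.
Total: £216 + £5,000 = £5,216.

£5,216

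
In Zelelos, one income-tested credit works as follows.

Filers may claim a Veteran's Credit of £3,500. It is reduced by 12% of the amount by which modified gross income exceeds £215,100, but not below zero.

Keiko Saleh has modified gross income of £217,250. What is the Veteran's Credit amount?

£3,242

Veteran's Credit: 12% of the £2,150 excess over £215,100 is £258; credit = £3,500 − £258 = £3,242.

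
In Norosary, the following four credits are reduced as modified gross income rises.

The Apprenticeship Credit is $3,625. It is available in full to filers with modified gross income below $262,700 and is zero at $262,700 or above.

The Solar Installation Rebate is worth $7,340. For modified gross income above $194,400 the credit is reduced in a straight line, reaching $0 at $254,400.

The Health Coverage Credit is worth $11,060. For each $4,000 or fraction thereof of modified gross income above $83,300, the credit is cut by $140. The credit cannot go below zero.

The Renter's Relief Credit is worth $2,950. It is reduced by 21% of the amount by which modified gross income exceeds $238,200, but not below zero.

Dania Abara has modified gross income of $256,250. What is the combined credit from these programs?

Apprenticeship Credit: $256,250 is below the $262,700 cutoff, so the full $3,625 applies.
Solar Installation Rebate: $256,250 is at or above $254,400, so the credit is $0.
Health Coverage Credit: income exceeds $83,300 by $172,950, which is 44 full-or-partial $4,000 increments; reduction = 44 × $140 = $6,160, leaving $4,900.
Renter's Relief Credit: 21% of the $18,050 excess over $238,200 is $3,790.50 ≥ base, so the credit is $0.
Total: $3,625 + $0 + $4,900 + $0 = $8,525.

$8,525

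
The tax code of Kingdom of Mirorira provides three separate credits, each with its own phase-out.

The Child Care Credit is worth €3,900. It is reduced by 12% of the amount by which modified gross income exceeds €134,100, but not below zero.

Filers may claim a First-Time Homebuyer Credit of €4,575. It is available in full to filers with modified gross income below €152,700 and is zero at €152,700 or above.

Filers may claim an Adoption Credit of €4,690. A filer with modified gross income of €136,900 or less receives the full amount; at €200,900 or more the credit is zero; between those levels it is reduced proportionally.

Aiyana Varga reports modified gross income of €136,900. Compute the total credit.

Child Care Credit: 12% of the €2,800 excess over €134,100 is €336; credit = €3,900 − €336 = €3,564.
First-Time Homebuyer Credit: €136,900 is below the €152,700 cutoff, so the full €4,575 applies.
Adoption Credit: €136,900 is at or below the €136,900 threshold, so the full €4,690 applies.
Total: €3,564 + €4,575 + €4,690 = €12,829.

€12,829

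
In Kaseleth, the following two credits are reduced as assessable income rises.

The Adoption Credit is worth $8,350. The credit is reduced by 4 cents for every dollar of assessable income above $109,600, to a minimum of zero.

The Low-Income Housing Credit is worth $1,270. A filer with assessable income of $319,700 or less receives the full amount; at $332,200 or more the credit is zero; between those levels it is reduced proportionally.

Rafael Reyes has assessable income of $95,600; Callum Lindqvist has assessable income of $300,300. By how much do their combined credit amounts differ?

Rafael ($95,600): Adoption Credit: $95,600 is at or below the $109,600 threshold, so the full $8,350 applies. Low-Income Housing Credit: $95,600 is at or below the $319,700 threshold, so the full $1,270 applies. total $8,350 + $1,270 = $9,620
Callum ($300,300): Adoption Credit: 4% of the $190,700 excess over $109,600 is $7,628; credit = $8,350 − $7,628 = $722. Low-Income Housing Credit: $300,300 is at or below the $319,700 threshold, so the full $1,270 applies. total $722 + $1,270 = $1,992
Difference: |$9,620 − $1,992| = $7,628.

$7,628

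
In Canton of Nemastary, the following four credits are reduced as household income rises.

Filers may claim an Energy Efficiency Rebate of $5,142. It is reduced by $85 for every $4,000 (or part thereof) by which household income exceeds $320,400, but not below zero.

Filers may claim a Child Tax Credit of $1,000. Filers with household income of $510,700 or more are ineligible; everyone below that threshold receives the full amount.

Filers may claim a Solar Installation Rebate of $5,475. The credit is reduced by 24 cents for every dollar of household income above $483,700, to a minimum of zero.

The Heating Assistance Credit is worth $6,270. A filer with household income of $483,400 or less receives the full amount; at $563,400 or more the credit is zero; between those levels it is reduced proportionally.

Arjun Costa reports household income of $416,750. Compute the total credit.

Energy Efficiency Rebate: income exceeds $320,400 by $96,350, which is 25 full-or-partial $4,000 increments; reduction = 25 × $85 = $2,125, leaving $3,017.
Child Tax Credit: $416,750 is below the $510,700 cutoff, so the full $1,000 applies.
Solar Installation Rebate: $416,750 is at or below the $483,700 threshold, so the full $5,475 applies.
Heating Assistance Credit: $416,750 is at or below the $483,400 threshold, so the full $6,270 applies.
Total: $3,017 + $1,000 + $5,475 + $6,270 = $15,762.

$15,762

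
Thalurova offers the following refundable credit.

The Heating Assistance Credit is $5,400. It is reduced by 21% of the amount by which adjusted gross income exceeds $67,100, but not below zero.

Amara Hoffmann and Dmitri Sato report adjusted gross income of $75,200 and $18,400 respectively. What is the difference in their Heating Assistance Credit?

Amara ($75,200): Heating Assistance Credit: 21% of the $8,100 excess over $67,100 is $1,701; credit = $5,400 − $1,701 = $3,699.
Dmitri ($18,400): Heating Assistance Credit: $18,400 is at or below the $67,100 threshold, so the full $5,400 applies.
Difference: |$3,699 − $5,400| = $1,701.

$1,701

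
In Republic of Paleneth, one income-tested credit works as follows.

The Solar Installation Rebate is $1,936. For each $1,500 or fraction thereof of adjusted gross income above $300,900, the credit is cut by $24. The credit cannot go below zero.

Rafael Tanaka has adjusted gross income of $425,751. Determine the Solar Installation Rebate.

$0

Solar Installation Rebate: income exceeds $300,900 by $124,851 → 84 increments × $24 = $2,016 ≥ base, so the credit is $0.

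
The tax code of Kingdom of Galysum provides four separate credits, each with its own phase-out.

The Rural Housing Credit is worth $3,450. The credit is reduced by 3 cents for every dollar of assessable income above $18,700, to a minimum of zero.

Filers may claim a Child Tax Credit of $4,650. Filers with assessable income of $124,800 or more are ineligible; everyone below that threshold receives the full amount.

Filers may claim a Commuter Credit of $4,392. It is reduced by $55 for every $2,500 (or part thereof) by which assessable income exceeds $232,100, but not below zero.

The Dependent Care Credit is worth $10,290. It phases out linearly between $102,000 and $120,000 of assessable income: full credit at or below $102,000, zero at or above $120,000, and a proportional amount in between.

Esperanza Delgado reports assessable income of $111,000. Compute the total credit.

Rural Housing Credit: 3% of the $92,300 excess over $18,700 is $2,769; credit = $3,450 − $2,769 = $681.
Child Tax Credit: $111,000 is below the $124,800 cutoff, so the full $4,650 applies.
Commuter Credit: $111,000 is at or below the $232,100 threshold, so the full $4,392 applies.
Dependent Care Credit: $111,000 is $9,000 into a $18,000 phase-out range, leaving 9,000/18,000 of the credit: $10,290 × 9,000/18,000 = $5,145.
Total: $681 + $4,650 + $4,392 + $5,145 = $14,868.

$14,868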